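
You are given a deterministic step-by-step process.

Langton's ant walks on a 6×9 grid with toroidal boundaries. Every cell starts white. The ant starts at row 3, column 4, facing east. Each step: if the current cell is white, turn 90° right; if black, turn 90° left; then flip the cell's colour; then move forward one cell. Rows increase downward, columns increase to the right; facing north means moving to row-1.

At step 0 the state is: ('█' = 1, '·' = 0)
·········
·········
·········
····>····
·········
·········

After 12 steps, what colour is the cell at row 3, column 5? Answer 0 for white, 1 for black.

1

[0] ·········
·········
·········
····>····
·········
·········
[1] ·········
·········
·········
····█····
····v····
·········
[2] ·········
·········
·········
····█····
···<█····
·········
[3] ·········
·········
·········
···^█····
···██····
·········
[4] ·········
·········
·········
···█>····
···██····
·········
[5] ·········
·········
····^····
···█·····
···██····
·········
[6] ·········
·········
····█>···
···█·····
···██····
·········
[7] ·········
·········
····██···
···█·v···
···██····
·········
[8] ·········
·········
····██···
···█<█···
···██····
·········
[9] ·········
·········
····^█···
···███···
···██····
·········
[10] ·········
·········
···<·█···
···███···
···██····
·········
[11] ·········
···^·····
···█·█···
···███···
···██····
·········
[12] ·········
···█>····
···█·█···
···███···
···██····
·········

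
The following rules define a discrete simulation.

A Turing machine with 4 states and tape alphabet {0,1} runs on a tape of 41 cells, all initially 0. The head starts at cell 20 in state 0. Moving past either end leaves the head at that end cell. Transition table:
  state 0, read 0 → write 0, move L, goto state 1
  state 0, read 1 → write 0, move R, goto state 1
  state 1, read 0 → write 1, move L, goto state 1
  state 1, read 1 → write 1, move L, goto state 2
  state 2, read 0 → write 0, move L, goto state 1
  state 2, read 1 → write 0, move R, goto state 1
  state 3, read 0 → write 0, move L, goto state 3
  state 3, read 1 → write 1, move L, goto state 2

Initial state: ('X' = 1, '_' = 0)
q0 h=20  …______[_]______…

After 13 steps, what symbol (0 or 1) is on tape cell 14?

1

[0] q0 h=20  …______[_]______…
[1] q1 h=19  …______[_]______…
[2] q1 h=18  …______[_]X_____…
[3] q1 h=17  …______[_]XX____…
[4] q1 h=16  …______[_]XXX___…
[5] q1 h=15  …______[_]XXXX__…
[6] q1 h=14  …______[_]XXXXX_…
[7] q1 h=13  …______[_]XXXXXX…
[8] q1 h=12  …______[_]XXXXXX…
[9] q1 h=11  …______[_]XXXXXX…
[10] q1 h=10  …______[_]XXXXXX…
[11] q1 h= 9  …______[_]XXXXXX…
[12] q1 h= 8  …______[_]XXXXXX…
[13] q1 h= 7  …______[_]XXXXXX…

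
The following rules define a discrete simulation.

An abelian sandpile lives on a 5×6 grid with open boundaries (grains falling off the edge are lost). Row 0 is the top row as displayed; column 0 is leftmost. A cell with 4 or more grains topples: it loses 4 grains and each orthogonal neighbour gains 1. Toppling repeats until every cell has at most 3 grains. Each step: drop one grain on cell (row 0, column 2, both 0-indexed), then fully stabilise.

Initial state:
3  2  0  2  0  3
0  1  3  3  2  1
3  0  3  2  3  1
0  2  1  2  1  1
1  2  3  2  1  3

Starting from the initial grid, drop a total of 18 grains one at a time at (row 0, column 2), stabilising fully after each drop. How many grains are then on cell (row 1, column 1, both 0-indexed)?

2

k=0  3  2  0  2  0  3
0  1  3  3  2  1
3  0  3  2  3  1
0  2  1  2  1  1
1  2  3  2  1  3
k=1  3  2  1  2  0  3
0  1  3  3  2  1
3  0  3  2  3  1
0  2  1  2  1  1
1  2  3  2  1  3
k=2  3  2  2  2  0  3
0  1  3  3  2  1
3  0  3  2  3  1
0  2  1  2  1  1
1  2  3  2  1  3
k=3  3  2  3  2  0  3
0  1  3  3  2  1
3  0  3  2  3  1
0  2  1  2  1  1
1  2  3  2  1  3
k=4  3  3  2  0  2  3
0  2  2  3  0  2
3  1  1  1  1  2
0  2  2  3  2  1
1  2  3  2  1  3
k=5  3  3  3  0  2  3
0  2  2  3  0  2
3  1  1  1  1  2
0  2  2  3  2  1
1  2  3  2  1  3
k=6  0  1  1  1  2  3
1  3  3  3  0  2
3  1  1  1  1  2
0  2  2  3  2  1
1  2  3  2  1  3
k=7  0  1  2  1  2  3
1  3  3  3  0  2
3  1  1  1  1  2
0  2  2  3  2  1
1  2  3  2  1  3
k=8  0  1  3  1  2  3
1  3  3  3  0  2
3  1  1  1  1  2
0  2  2  3  2  1
1  2  3  2  1  3
k=9  0  3  1  3  2  3
2  0  2  0  1  2
3  2  2  2  1  2
0  2  2  3  2  1
1  2  3  2  1  3
k=10  0  3  2  3  2  3
2  0  2  0  1  2
3  2  2  2  1  2
0  2  2  3  2  1
1  2  3  2  1  3
k=11  0  3  3  3  2  3
2  0  2  0  1  2
3  2  2  2  1  2
0  2  2  3  2  1
1  2  3  2  1  3
k=12  1  0  2  0  3  3
2  1  3  1  1  2
3  2  2  2  1  2
0  2  2  3  2  1
1  2  3  2  1  3
k=13  1  0  3  0  3  3
2  1  3  1  1  2
3  2  2  2  1  2
0  2  2  3  2  1
1  2  3  2  1  3
k=14  1  1  1  1  3  3
2  2  0  2  1  2
3  2  3  2  1  2
0  2  2  3  2  1
1  2  3  2  1  3
k=15  1  1  2  1  3  3
2  2  0  2  1  2
3  2  3  2  1  2
0  2  2  3  2  1
1  2  3  2  1  3
k=16  1  1  3  1  3  3
2  2  0  2  1  2
3  2  3  2  1  2
0  2  2  3  2  1
1  2  3  2  1  3
k=17  1  2  0  2  3  3
2  2  1  2  1  2
3  2  3  2  1  2
0  2  2  3  2  1
1  2  3  2  1  3
k=18  1  2  1  2  3  3
2  2  1  2  1  2
3  2  3  2  1  2
0  2  2  3  2  1
1  2  3  2  1  3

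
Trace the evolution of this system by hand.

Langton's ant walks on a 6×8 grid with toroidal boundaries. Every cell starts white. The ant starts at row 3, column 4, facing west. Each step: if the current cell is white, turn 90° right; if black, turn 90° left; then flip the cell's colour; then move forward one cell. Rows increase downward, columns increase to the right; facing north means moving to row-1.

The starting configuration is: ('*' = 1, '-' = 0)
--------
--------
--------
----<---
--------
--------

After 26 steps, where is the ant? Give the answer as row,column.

gen 0: --------
--------
--------
----<---
--------
--------
gen 1: --------
--------
----^---
----*---
--------
--------
gen 2: --------
--------
----*>--
----*---
--------
--------
gen 3: --------
--------
----**--
----*v--
--------
--------
gen 4: --------
--------
----**--
----<*--
--------
--------
gen 5: --------
--------
----**--
-----*--
----v---
--------
gen 6: --------
--------
----**--
-----*--
---<*---
--------
gen 7: --------
--------
----**--
---^-*--
---**---
--------
gen 8: --------
--------
----**--
---*>*--
---**---
--------
gen 9: --------
--------
----**--
---***--
---*v---
--------
gen 10: --------
--------
----**--
---***--
---*->--
--------
gen 11: --------
--------
----**--
---***--
---*-*--
-----v--
gen 12: --------
--------
----**--
---***--
---*-*--
----<*--
gen 13: --------
--------
----**--
---***--
---*^*--
----**--
gen 14: --------
--------
----**--
---***--
---**>--
----**--
gen 15: --------
--------
----**--
---**^--
---**---
----**--
gen 16: --------
--------
----**--
---*<---
---**---
----**--
gen 17: --------
--------
----**--
---*----
---*v---
----**--
gen 18: --------
--------
----**--
---*----
---*->--
----**--
gen 19: --------
--------
----**--
---*----
---*-*--
----*v--
gen 20: --------
--------
----**--
---*----
---*-*--
----*->-
gen 21: ------v-
--------
----**--
---*----
---*-*--
----*-*-
gen 22: -----<*-
--------
----**--
---*----
---*-*--
----*-*-
gen 23: -----**-
--------
----**--
---*----
---*-*--
----*^*-
gen 24: -----**-
--------
----**--
---*----
---*-*--
----**>-
gen 25: -----**-
--------
----**--
---*----
---*-*^-
----**--
gen 26: -----**-
--------
----**--
---*----
---*-**>
----**--

4,7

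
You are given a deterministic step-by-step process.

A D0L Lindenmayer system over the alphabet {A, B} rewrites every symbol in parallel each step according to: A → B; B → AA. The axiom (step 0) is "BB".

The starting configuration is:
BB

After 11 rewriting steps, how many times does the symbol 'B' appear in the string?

k=0  BB
k=1  AAAA
k=2  BBBB
k=3  AAAAAAAA
k=4  BBBBBBBB
k=5  AAAAAAAAAAAAAAAA
k=6  BBBBBBBBBBBBBBBB
k=7  AAAAAAAAAAAAAAAAAAAAAAAAAAAAAAAA
k=8  BBBBBBBBBBBBBBBBBBBBBBBBBBBBBBBB
k=9  AAAAAAAAAAAAAAAAAAAAAAAAAAAAAAAAAAAAAAAAAAAAAAAAAAAAAAAAAAAAAAAA
k=10  BBBBBBBBBBBBBBBBBBBBBBBBBBBBBBBBBBBBBBBBBBBBBBBBBBBBBBBBBBBBBBBB
k=11  AAAAAAAAAAAAAAAAAAAAAAAAAAAAAAAAAAAAAAAAAAAAAAAAAAAAAAAAAA…AAAAAAAAAAAAAAAAAAAAAAAAAAAAAAAAAAAAAAAAAAAAAAAAAAAAAAAAAA  (len 128)

0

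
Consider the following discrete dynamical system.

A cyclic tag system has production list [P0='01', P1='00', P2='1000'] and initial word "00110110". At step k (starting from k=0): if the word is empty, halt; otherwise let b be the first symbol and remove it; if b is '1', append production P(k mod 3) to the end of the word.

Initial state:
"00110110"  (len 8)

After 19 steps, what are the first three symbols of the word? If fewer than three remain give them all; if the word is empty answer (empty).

gen 0: "00110110"  (len 8)
gen 1: "0110110"  (len 7)
gen 2: "110110"  (len 6)
gen 3: "101101000"  (len 9)
gen 4: "0110100001"  (len 10)
gen 5: "110100001"  (len 9)
gen 6: "101000011000"  (len 12)
gen 7: "0100001100001"  (len 13)
gen 8: "100001100001"  (len 12)
gen 9: "000011000011000"  (len 15)
gen 10: "00011000011000"  (len 14)
gen 11: "0011000011000"  (len 13)
gen 12: "011000011000"  (len 12)
gen 13: "11000011000"  (len 11)
gen 14: "100001100000"  (len 12)
gen 15: "000011000001000"  (len 15)
gen 16: "00011000001000"  (len 14)
gen 17: "0011000001000"  (len 13)
gen 18: "011000001000"  (len 12)
gen 19: "11000001000"  (len 11)

110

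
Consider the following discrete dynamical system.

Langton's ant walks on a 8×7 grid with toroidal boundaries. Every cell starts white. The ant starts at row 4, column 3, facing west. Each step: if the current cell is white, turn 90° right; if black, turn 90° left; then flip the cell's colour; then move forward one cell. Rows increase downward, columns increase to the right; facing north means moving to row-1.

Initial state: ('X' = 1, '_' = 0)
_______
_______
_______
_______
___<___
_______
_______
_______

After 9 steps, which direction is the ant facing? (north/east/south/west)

south

k=0  _______
_______
_______
_______
___<___
_______
_______
_______
k=1  _______
_______
_______
___^___
___X___
_______
_______
_______
k=2  _______
_______
_______
___X>__
___X___
_______
_______
_______
k=3  _______
_______
_______
___XX__
___Xv__
_______
_______
_______
k=4  _______
_______
_______
___XX__
___<X__
_______
_______
_______
k=5  _______
_______
_______
___XX__
____X__
___v___
_______
_______
k=6  _______
_______
_______
___XX__
____X__
__<X___
_______
_______
k=7  _______
_______
_______
___XX__
__^_X__
__XX___
_______
_______
k=8  _______
_______
_______
___XX__
__X>X__
__XX___
_______
_______
k=9  _______
_______
_______
___XX__
__XXX__
__Xv___
_______
_______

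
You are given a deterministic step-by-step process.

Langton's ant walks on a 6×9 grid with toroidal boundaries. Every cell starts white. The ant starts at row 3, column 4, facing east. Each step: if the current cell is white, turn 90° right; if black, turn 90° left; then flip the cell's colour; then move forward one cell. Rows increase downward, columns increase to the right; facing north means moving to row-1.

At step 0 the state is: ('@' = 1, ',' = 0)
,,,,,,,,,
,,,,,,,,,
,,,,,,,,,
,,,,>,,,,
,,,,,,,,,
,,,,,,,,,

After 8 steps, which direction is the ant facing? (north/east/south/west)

west

t=0: ,,,,,,,,,
,,,,,,,,,
,,,,,,,,,
,,,,>,,,,
,,,,,,,,,
,,,,,,,,,
t=1: ,,,,,,,,,
,,,,,,,,,
,,,,,,,,,
,,,,@,,,,
,,,,v,,,,
,,,,,,,,,
t=2: ,,,,,,,,,
,,,,,,,,,
,,,,,,,,,
,,,,@,,,,
,,,<@,,,,
,,,,,,,,,
t=3: ,,,,,,,,,
,,,,,,,,,
,,,,,,,,,
,,,^@,,,,
,,,@@,,,,
,,,,,,,,,
t=4: ,,,,,,,,,
,,,,,,,,,
,,,,,,,,,
,,,@>,,,,
,,,@@,,,,
,,,,,,,,,
t=5: ,,,,,,,,,
,,,,,,,,,
,,,,^,,,,
,,,@,,,,,
,,,@@,,,,
,,,,,,,,,
t=6: ,,,,,,,,,
,,,,,,,,,
,,,,@>,,,
,,,@,,,,,
,,,@@,,,,
,,,,,,,,,
t=7: ,,,,,,,,,
,,,,,,,,,
,,,,@@,,,
,,,@,v,,,
,,,@@,,,,
,,,,,,,,,
t=8: ,,,,,,,,,
,,,,,,,,,
,,,,@@,,,
,,,@<@,,,
,,,@@,,,,
,,,,,,,,,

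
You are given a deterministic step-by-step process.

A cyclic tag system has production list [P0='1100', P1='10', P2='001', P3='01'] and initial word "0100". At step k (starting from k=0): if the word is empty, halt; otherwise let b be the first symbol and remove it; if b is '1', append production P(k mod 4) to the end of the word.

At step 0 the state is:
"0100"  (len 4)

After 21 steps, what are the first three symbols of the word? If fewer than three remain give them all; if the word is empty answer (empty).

101

t=0: "0100"  (len 4)
t=1: "100"  (len 3)
t=2: "0010"  (len 4)
t=3: "010"  (len 3)
t=4: "10"  (len 2)
t=5: "01100"  (len 5)
t=6: "1100"  (len 4)
t=7: "100001"  (len 6)
t=8: "0000101"  (len 7)
t=9: "000101"  (len 6)
t=10: "00101"  (len 5)
t=11: "0101"  (len 4)
t=12: "101"  (len 3)
t=13: "011100"  (len 6)
t=14: "11100"  (len 5)
t=15: "1100001"  (len 7)
t=16: "10000101"  (len 8)
t=17: "00001011100"  (len 11)
t=18: "0001011100"  (len 10)
t=19: "001011100"  (len 9)
t=20: "01011100"  (len 8)
t=21: "1011100"  (len 7)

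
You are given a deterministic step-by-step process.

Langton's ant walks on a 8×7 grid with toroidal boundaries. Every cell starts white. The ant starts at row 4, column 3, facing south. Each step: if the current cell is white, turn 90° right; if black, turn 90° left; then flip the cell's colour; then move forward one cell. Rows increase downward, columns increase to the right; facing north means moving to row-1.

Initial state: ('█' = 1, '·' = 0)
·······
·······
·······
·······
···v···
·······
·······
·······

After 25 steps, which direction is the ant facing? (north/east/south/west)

t=0: ·······
·······
·······
·······
···v···
·······
·······
·······
t=1: ·······
·······
·······
·······
··<█···
·······
·······
·······
t=2: ·······
·······
·······
··^····
··██···
·······
·······
·······
t=3: ·······
·······
·······
··█>···
··██···
·······
·······
·······
t=4: ·······
·······
·······
··██···
··█v···
·······
·······
·······
t=5: ·······
·······
·······
··██···
··█·>··
·······
·······
·······
t=6: ·······
·······
·······
··██···
··█·█··
····v··
·······
·······
t=7: ·······
·······
·······
··██···
··█·█··
···<█··
·······
·······
t=8: ·······
·······
·······
··██···
··█^█··
···██··
·······
·······
t=9: ·······
·······
·······
··██···
··██>··
···██··
·······
·······
t=10: ·······
·······
·······
··██^··
··██···
···██··
·······
·······
t=11: ·······
·······
·······
··███>·
··██···
···██··
·······
·······
t=12: ·······
·······
·······
··████·
··██·v·
···██··
·······
·······
t=13: ·······
·······
·······
··████·
··██<█·
···██··
·······
·······
t=14: ·······
·······
·······
··██^█·
··████·
···██··
·······
·······
t=15: ·······
·······
·······
··█<·█·
··████·
···██··
·······
·······
t=16: ·······
·······
·······
··█··█·
··█v██·
···██··
·······
·······
t=17: ·······
·······
·······
··█··█·
··█·>█·
···██··
·······
·······
t=18: ·······
·······
·······
··█·^█·
··█··█·
···██··
·······
·······
t=19: ·······
·······
·······
··█·█>·
··█··█·
···██··
·······
·······
t=20: ·······
·······
·····^·
··█·█··
··█··█·
···██··
·······
·······
t=21: ·······
·······
·····█>
··█·█··
··█··█·
···██··
·······
·······
t=22: ·······
·······
·····██
··█·█·v
··█··█·
···██··
·······
·······
t=23: ·······
·······
·····██
··█·█<█
··█··█·
···██··
·······
·······
t=24: ·······
·······
·····^█
··█·███
··█··█·
···██··
·······
·······
t=25: ·······
·······
····<·█
··█·███
··█··█·
···██··
·······
·······

west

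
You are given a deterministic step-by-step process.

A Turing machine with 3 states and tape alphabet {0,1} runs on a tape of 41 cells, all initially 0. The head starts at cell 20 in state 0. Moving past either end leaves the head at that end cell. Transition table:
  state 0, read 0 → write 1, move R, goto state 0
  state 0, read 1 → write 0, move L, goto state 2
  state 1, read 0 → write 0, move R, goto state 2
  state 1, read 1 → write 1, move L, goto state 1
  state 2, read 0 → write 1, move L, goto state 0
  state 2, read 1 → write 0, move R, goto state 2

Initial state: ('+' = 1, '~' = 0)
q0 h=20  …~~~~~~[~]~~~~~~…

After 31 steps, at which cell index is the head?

t=0: q0 h=20  …~~~~~~[~]~~~~~~…
t=1: q0 h=21  …~~~~~+[~]~~~~~~…
t=2: q0 h=22  …~~~~++[~]~~~~~~…
t=3: q0 h=23  …~~~+++[~]~~~~~~…
t=4: q0 h=24  …~~++++[~]~~~~~~…
t=5: q0 h=25  …~+++++[~]~~~~~~…
t=6: q0 h=26  …++++++[~]~~~~~~…
t=7: q0 h=27  …++++++[~]~~~~~~…
t=8: q0 h=28  …++++++[~]~~~~~~…
t=9: q0 h=29  …++++++[~]~~~~~~…
t=10: q0 h=30  …++++++[~]~~~~~~…
t=11: q0 h=31  …++++++[~]~~~~~~…
t=12: q0 h=32  …++++++[~]~~~~~~…
t=13: q0 h=33  …++++++[~]~~~~~~…
t=14: q0 h=34  …++++++[~]~~~~~~|
t=15: q0 h=35  …++++++[~]~~~~~|
t=16: q0 h=36  …++++++[~]~~~~|
t=17: q0 h=37  …++++++[~]~~~|
t=18: q0 h=38  …++++++[~]~~|
t=19: q0 h=39  …++++++[~]~|
t=20: q0 h=40  …++++++[~]|
t=21: q0 h=40  …++++++[+]|
t=22: q2 h=39  …++++++[+]~|
t=23: q2 h=40  …+++++~[~]|
t=24: q0 h=39  …++++++[~]+|
t=25: q0 h=40  …++++++[+]|
t=26: q2 h=39  …++++++[+]~|
t=27: q2 h=40  …+++++~[~]|
t=28: q0 h=39  …++++++[~]+|
t=29: q0 h=40  …++++++[+]|
t=30: q2 h=39  …++++++[+]~|
t=31: q2 h=40  …+++++~[~]|

40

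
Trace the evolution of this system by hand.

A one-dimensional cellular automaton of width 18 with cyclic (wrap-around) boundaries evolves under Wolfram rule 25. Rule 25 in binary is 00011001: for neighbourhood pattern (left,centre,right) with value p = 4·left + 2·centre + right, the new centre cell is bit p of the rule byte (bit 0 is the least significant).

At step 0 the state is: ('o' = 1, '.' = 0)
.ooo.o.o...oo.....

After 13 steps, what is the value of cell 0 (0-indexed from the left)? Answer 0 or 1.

0

t=0: .ooo.o.o...oo.....
t=1: .o......oo.o.ooooo
t=2: ..ooooo.o....o....
t=3: o.o......ooo..oooo
t=4: ...ooooo.o..o.o...
t=5: oo.o......o....ooo
t=6: ....ooooo..ooo.o..
t=7: ooo.o....o.o....oo
t=8: .....ooo....ooo.o.
t=9: oooo.o..ooo.o....o
t=10: ......o.o....ooo.o
t=11: ooooo....ooo.o....
t=12: o....ooo.o....ooo.
t=13: .ooo.o....ooo.o...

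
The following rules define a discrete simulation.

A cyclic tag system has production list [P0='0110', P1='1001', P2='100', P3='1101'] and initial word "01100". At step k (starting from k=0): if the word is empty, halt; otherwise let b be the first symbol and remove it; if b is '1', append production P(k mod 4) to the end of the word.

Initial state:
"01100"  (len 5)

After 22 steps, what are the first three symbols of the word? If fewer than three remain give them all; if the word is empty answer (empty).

gen 0: "01100"  (len 5)
gen 1: "1100"  (len 4)
gen 2: "1001001"  (len 7)
gen 3: "001001100"  (len 9)
gen 4: "01001100"  (len 8)
gen 5: "1001100"  (len 7)
gen 6: "0011001001"  (len 10)
gen 7: "011001001"  (len 9)
gen 8: "11001001"  (len 8)
gen 9: "10010010110"  (len 11)
gen 10: "00100101101001"  (len 14)
gen 11: "0100101101001"  (len 13)
gen 12: "100101101001"  (len 12)
gen 13: "001011010010110"  (len 15)
gen 14: "01011010010110"  (len 14)
gen 15: "1011010010110"  (len 13)
gen 16: "0110100101101101"  (len 16)
gen 17: "110100101101101"  (len 15)
gen 18: "101001011011011001"  (len 18)
gen 19: "01001011011011001100"  (len 20)
gen 20: "1001011011011001100"  (len 19)
gen 21: "0010110110110011000110"  (len 22)
gen 22: "010110110110011000110"  (len 21)

010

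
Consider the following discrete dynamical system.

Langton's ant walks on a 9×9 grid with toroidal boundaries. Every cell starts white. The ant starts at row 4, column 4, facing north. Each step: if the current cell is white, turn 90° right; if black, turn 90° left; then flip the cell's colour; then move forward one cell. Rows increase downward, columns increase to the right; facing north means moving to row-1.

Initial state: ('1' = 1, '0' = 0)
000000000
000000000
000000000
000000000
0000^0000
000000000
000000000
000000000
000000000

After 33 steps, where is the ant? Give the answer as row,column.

k=0  000000000
000000000
000000000
000000000
0000^0000
000000000
000000000
000000000
000000000
k=1  000000000
000000000
000000000
000000000
00001>000
000000000
000000000
000000000
000000000
k=2  000000000
000000000
000000000
000000000
000011000
00000v000
000000000
000000000
000000000
k=3  000000000
000000000
000000000
000000000
000011000
0000<1000
000000000
000000000
000000000
k=4  000000000
000000000
000000000
000000000
0000^1000
000011000
000000000
000000000
000000000
k=5  000000000
000000000
000000000
000000000
000<01000
000011000
000000000
000000000
000000000
k=6  000000000
000000000
000000000
000^00000
000101000
000011000
000000000
000000000
000000000
k=7  000000000
000000000
000000000
0001>0000
000101000
000011000
000000000
000000000
000000000
k=8  000000000
000000000
000000000
000110000
0001v1000
000011000
000000000
000000000
000000000
k=9  000000000
000000000
000000000
000110000
000<11000
000011000
000000000
000000000
000000000
k=10  000000000
000000000
000000000
000110000
000011000
000v11000
000000000
000000000
000000000
k=11  000000000
000000000
000000000
000110000
000011000
00<111000
000000000
000000000
000000000
k=12  000000000
000000000
000000000
000110000
00^011000
001111000
000000000
000000000
000000000
k=13  000000000
000000000
000000000
000110000
001>11000
001111000
000000000
000000000
000000000
k=14  000000000
000000000
000000000
000110000
001111000
001v11000
000000000
000000000
000000000
k=15  000000000
000000000
000000000
000110000
001111000
0010>1000
000000000
000000000
000000000
k=16  000000000
000000000
000000000
000110000
0011^1000
001001000
000000000
000000000
000000000
k=17  000000000
000000000
000000000
000110000
001<01000
001001000
000000000
000000000
000000000
k=18  000000000
000000000
000000000
000110000
001001000
001v01000
000000000
000000000
000000000
k=19  000000000
000000000
000000000
000110000
001001000
00<101000
000000000
000000000
000000000
k=20  000000000
000000000
000000000
000110000
001001000
000101000
00v000000
000000000
000000000
k=21  000000000
000000000
000000000
000110000
001001000
000101000
0<1000000
000000000
000000000
k=22  000000000
000000000
000000000
000110000
001001000
0^0101000
011000000
000000000
000000000
k=23  000000000
000000000
000000000
000110000
001001000
01>101000
011000000
000000000
000000000
k=24  000000000
000000000
000000000
000110000
001001000
011101000
01v000000
000000000
000000000
k=25  000000000
000000000
000000000
000110000
001001000
011101000
010>00000
000000000
000000000
k=26  000000000
000000000
000000000
000110000
001001000
011101000
010100000
000v00000
000000000
k=27  000000000
000000000
000000000
000110000
001001000
011101000
010100000
00<100000
000000000
k=28  000000000
000000000
000000000
000110000
001001000
011101000
01^100000
001100000
000000000
k=29  000000000
000000000
000000000
000110000
001001000
011101000
011>00000
001100000
000000000
k=30  000000000
000000000
000000000
000110000
001001000
011^01000
011000000
001100000
000000000
k=31  000000000
000000000
000000000
000110000
001001000
01<001000
011000000
001100000
000000000
k=32  000000000
000000000
000000000
000110000
001001000
010001000
01v000000
001100000
000000000
k=33  000000000
000000000
000000000
000110000
001001000
010001000
010>00000
001100000
000000000

6,3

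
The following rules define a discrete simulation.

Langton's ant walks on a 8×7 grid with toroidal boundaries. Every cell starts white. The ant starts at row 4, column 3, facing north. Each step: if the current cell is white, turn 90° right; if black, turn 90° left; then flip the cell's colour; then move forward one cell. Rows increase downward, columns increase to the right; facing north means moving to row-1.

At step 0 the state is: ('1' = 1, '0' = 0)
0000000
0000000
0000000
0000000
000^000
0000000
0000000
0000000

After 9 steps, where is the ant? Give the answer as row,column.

4,2

step 0: 0000000
0000000
0000000
0000000
000^000
0000000
0000000
0000000
step 1: 0000000
0000000
0000000
0000000
0001>00
0000000
0000000
0000000
step 2: 0000000
0000000
0000000
0000000
0001100
0000v00
0000000
0000000
step 3: 0000000
0000000
0000000
0000000
0001100
000<100
0000000
0000000
step 4: 0000000
0000000
0000000
0000000
000^100
0001100
0000000
0000000
step 5: 0000000
0000000
0000000
0000000
00<0100
0001100
0000000
0000000
step 6: 0000000
0000000
0000000
00^0000
0010100
0001100
0000000
0000000
step 7: 0000000
0000000
0000000
001>000
0010100
0001100
0000000
0000000
step 8: 0000000
0000000
0000000
0011000
001v100
0001100
0000000
0000000
step 9: 0000000
0000000
0000000
0011000
00<1100
0001100
0000000
0000000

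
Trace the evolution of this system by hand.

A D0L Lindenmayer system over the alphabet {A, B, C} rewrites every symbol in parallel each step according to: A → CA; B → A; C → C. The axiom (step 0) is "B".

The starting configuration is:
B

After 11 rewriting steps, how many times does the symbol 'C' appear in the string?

10

0) B
1) A
2) CA
3) CCA
4) CCCA
5) CCCCA
6) CCCCCA
7) CCCCCCA
8) CCCCCCCA
9) CCCCCCCCA
10) CCCCCCCCCA
11) CCCCCCCCCCA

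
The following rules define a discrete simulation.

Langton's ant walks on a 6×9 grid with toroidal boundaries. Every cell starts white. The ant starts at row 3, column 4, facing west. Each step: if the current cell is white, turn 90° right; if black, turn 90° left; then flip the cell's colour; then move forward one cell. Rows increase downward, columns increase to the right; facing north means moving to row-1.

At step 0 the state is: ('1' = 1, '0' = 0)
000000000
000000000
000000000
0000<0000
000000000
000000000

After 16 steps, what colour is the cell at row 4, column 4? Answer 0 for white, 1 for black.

1

t=0: 000000000
000000000
000000000
0000<0000
000000000
000000000
t=1: 000000000
000000000
0000^0000
000010000
000000000
000000000
t=2: 000000000
000000000
00001>000
000010000
000000000
000000000
t=3: 000000000
000000000
000011000
00001v000
000000000
000000000
t=4: 000000000
000000000
000011000
0000<1000
000000000
000000000
t=5: 000000000
000000000
000011000
000001000
0000v0000
000000000
t=6: 000000000
000000000
000011000
000001000
000<10000
000000000
t=7: 000000000
000000000
000011000
000^01000
000110000
000000000
t=8: 000000000
000000000
000011000
0001>1000
000110000
000000000
t=9: 000000000
000000000
000011000
000111000
0001v0000
000000000
t=10: 000000000
000000000
000011000
000111000
00010>000
000000000
t=11: 000000000
000000000
000011000
000111000
000101000
00000v000
t=12: 000000000
000000000
000011000
000111000
000101000
0000<1000
t=13: 000000000
000000000
000011000
000111000
0001^1000
000011000
t=14: 000000000
000000000
000011000
000111000
00011>000
000011000
t=15: 000000000
000000000
000011000
00011^000
000110000
000011000
t=16: 000000000
000000000
000011000
0001<0000
000110000
000011000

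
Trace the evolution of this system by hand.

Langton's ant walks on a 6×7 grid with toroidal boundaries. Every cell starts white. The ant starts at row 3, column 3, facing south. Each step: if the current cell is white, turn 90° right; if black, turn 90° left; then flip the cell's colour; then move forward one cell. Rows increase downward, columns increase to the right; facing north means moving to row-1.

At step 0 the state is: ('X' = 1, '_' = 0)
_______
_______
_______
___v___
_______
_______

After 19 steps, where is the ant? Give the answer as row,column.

2,5

k=0  _______
_______
_______
___v___
_______
_______
k=1  _______
_______
_______
__<X___
_______
_______
k=2  _______
_______
__^____
__XX___
_______
_______
k=3  _______
_______
__X>___
__XX___
_______
_______
k=4  _______
_______
__XX___
__Xv___
_______
_______
k=5  _______
_______
__XX___
__X_>__
_______
_______
k=6  _______
_______
__XX___
__X_X__
____v__
_______
k=7  _______
_______
__XX___
__X_X__
___<X__
_______
k=8  _______
_______
__XX___
__X^X__
___XX__
_______
k=9  _______
_______
__XX___
__XX>__
___XX__
_______
k=10  _______
_______
__XX^__
__XX___
___XX__
_______
k=11  _______
_______
__XXX>_
__XX___
___XX__
_______
k=12  _______
_______
__XXXX_
__XX_v_
___XX__
_______
k=13  _______
_______
__XXXX_
__XX<X_
___XX__
_______
k=14  _______
_______
__XX^X_
__XXXX_
___XX__
_______
k=15  _______
_______
__X<_X_
__XXXX_
___XX__
_______
k=16  _______
_______
__X__X_
__XvXX_
___XX__
_______
k=17  _______
_______
__X__X_
__X_>X_
___XX__
_______
k=18  _______
_______
__X_^X_
__X__X_
___XX__
_______
k=19  _______
_______
__X_X>_
__X__X_
___XX__
_______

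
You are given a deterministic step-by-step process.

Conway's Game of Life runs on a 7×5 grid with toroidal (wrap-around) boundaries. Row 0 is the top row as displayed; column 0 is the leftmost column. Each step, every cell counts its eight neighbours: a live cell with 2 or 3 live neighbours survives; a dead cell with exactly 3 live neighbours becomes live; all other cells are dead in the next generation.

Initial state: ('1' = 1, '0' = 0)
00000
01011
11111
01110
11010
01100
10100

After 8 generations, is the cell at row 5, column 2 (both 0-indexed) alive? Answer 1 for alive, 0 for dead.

step 0: 00000
01011
11111
01110
11010
01100
10100
step 1: 11111
01000
00000
00000
10011
00011
00100
step 2: 10011
01011
00000
00001
10010
10100
00000
step 3: 10110
00110
10011
00001
11010
01001
11010
step 4: 10000
10000
10100
01100
01110
00010
00010
step 5: 00001
10001
10100
10000
01010
00011
00001
step 6: 00011
11011
10000
10101
10110
10111
10001
step 7: 01100
01110
00100
10100
00000
00100
01100
step 8: 10000
00010
00000
01000
01000
01100
00010

1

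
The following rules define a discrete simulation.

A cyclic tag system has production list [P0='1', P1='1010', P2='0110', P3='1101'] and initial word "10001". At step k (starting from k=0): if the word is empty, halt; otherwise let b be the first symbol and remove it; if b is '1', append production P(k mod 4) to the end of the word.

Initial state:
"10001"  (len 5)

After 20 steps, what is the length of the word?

21

k=0  "10001"  (len 5)
k=1  "00011"  (len 5)
k=2  "0011"  (len 4)
k=3  "011"  (len 3)
k=4  "11"  (len 2)
k=5  "11"  (len 2)
k=6  "11010"  (len 5)
k=7  "10100110"  (len 8)
k=8  "01001101101"  (len 11)
k=9  "1001101101"  (len 10)
k=10  "0011011011010"  (len 13)
k=11  "011011011010"  (len 12)
k=12  "11011011010"  (len 11)
k=13  "10110110101"  (len 11)
k=14  "01101101011010"  (len 14)
k=15  "1101101011010"  (len 13)
k=16  "1011010110101101"  (len 16)
k=17  "0110101101011011"  (len 16)
k=18  "110101101011011"  (len 15)
k=19  "101011010110110110"  (len 18)
k=20  "010110101101101101101"  (len 21)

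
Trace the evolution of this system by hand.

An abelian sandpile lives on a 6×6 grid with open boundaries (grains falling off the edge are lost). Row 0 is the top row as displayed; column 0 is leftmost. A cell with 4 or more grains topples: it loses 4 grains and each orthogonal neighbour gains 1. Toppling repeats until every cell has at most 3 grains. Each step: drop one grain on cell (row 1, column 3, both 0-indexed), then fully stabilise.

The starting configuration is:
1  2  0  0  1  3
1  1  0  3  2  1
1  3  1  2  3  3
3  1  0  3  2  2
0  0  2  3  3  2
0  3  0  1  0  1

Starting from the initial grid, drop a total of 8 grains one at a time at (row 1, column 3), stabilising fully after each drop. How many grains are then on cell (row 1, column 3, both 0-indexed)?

1

k=0  1  2  0  0  1  3
1  1  0  3  2  1
1  3  1  2  3  3
3  1  0  3  2  2
0  0  2  3  3  2
0  3  0  1  0  1
k=1  1  2  0  1  1  3
1  1  1  0  3  1
1  3  1  3  3  3
3  1  0  3  2  2
0  0  2  3  3  2
0  3  0  1  0  1
k=2  1  2  0  1  1  3
1  1  1  1  3  1
1  3  1  3  3  3
3  1  0  3  2  2
0  0  2  3  3  2
0  3  0  1  0  1
k=3  1  2  0  1  1  3
1  1  1  2  3  1
1  3  1  3  3  3
3  1  0  3  2  2
0  0  2  3  3  2
0  3  0  1  0  1
k=4  1  2  0  1  1  3
1  1  1  3  3  1
1  3  1  3  3  3
3  1  0  3  2  2
0  0  2  3  3  2
0  3  0  1  0  1
k=5  1  2  0  2  2  3
1  1  2  2  1  3
1  3  2  2  3  1
3  1  1  2  2  1
0  0  3  1  2  0
0  3  0  2  1  2
k=6  1  2  0  2  2  3
1  1  2  3  1  3
1  3  2  2  3  1
3  1  1  2  2  1
0  0  3  1  2  0
0  3  0  2  1  2
k=7  1  2  0  3  2  3
1  1  3  0  2  3
1  3  2  3  3  1
3  1  1  2  2  1
0  0  3  1  2  0
0  3  0  2  1  2
k=8  1  2  0  3  2  3
1  1  3  1  2  3
1  3  2  3  3  1
3  1  1  2  2  1
0  0  3  1  2  0
0  3  0  2  1  2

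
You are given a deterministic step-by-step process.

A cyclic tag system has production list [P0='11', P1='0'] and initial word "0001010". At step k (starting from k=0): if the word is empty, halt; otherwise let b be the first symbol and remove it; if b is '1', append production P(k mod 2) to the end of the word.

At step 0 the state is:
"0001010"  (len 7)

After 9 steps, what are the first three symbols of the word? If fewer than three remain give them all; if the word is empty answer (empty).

(empty)

k=0  "0001010"  (len 7)
k=1  "001010"  (len 6)
k=2  "01010"  (len 5)
k=3  "1010"  (len 4)
k=4  "0100"  (len 4)
k=5  "100"  (len 3)
k=6  "000"  (len 3)
k=7  "00"  (len 2)
k=8  "0"  (len 1)
k=9  (halted — word empty)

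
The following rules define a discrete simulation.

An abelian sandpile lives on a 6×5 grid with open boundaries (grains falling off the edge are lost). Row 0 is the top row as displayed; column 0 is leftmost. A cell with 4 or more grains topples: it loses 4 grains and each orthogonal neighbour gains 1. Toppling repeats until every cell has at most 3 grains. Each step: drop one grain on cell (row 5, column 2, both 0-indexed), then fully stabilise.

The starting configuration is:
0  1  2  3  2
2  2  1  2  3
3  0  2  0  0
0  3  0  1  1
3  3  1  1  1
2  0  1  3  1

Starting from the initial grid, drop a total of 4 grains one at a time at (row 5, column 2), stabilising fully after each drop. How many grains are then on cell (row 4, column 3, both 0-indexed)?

gen 0: 0  1  2  3  2
2  2  1  2  3
3  0  2  0  0
0  3  0  1  1
3  3  1  1  1
2  0  1  3  1
gen 1: 0  1  2  3  2
2  2  1  2  3
3  0  2  0  0
0  3  0  1  1
3  3  1  1  1
2  0  2  3  1
gen 2: 0  1  2  3  2
2  2  1  2  3
3  0  2  0  0
0  3  0  1  1
3  3  1  1  1
2  0  3  3  1
gen 3: 0  1  2  3  2
2  2  1  2  3
3  0  2  0  0
0  3  0  1  1
3  3  2  2  1
2  1  1  0  2
gen 4: 0  1  2  3  2
2  2  1  2  3
3  0  2  0  0
0  3  0  1  1
3  3  2  2  1
2  1  2  0  2

2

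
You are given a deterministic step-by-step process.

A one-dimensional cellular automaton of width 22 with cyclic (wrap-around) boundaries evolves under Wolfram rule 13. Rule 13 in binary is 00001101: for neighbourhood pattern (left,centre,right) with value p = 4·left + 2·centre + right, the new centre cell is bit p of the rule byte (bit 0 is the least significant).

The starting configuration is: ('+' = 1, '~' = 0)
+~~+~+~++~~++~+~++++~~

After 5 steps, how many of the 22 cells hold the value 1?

t=0: +~~+~+~++~~++~+~++++~~
t=1: +~~+~+~+~~~+~~+~+~~~~~
t=2: +~~+~+~+~+~+~~+~+~+++~
t=3: +~~+~+~+~+~+~~+~+~+~~~
t=4: +~~+~+~+~+~+~~+~+~+~+~
t=5: +~~+~+~+~+~+~~+~+~+~+~

10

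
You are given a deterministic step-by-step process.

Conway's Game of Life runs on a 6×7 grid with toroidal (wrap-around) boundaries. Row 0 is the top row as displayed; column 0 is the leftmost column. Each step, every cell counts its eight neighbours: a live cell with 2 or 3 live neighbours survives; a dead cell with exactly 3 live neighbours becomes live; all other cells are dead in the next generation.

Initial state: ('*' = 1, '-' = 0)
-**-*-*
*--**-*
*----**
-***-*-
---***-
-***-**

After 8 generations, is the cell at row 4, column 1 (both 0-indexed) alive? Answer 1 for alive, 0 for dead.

t=0: -**-*-*
*--**-*
*----**
-***-*-
---***-
-***-**
t=1: -------
--***--
-------
****---
*------
-*----*
t=2: --**---
---*---
----*--
***----
------*
*------
t=3: --**---
--***--
-***---
**-----
------*
-------
t=4: --*-*--
----*--
*---*--
**-----
*------
-------
t=5: ---*---
----**-
**-----
**----*
**-----
-------
t=6: ----*--
----*--
-*---*-
--*---*
-*----*
-------
t=7: -------
----**-
-----*-
-**--**
*------
-------
t=8: -------
----**-
-------
**---**
**----*
-------

1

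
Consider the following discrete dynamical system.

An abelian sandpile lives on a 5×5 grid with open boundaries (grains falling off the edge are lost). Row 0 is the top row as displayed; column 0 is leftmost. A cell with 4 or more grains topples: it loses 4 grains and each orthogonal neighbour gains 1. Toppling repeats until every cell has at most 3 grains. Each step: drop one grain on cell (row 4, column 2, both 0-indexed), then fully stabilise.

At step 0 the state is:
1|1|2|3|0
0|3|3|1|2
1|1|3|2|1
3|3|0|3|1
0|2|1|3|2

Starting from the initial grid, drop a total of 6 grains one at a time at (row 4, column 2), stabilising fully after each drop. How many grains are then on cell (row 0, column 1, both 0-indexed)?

2

[0] 1|1|2|3|0
0|3|3|1|2
1|1|3|2|1
3|3|0|3|1
0|2|1|3|2
[1] 1|1|2|3|0
0|3|3|1|2
1|1|3|2|1
3|3|0|3|1
0|2|2|3|2
[2] 1|1|2|3|0
0|3|3|1|2
1|1|3|2|1
3|3|0|3|1
0|2|3|3|2
[3] 1|1|2|3|0
0|3|3|1|2
1|1|3|3|1
3|3|2|0|2
0|3|1|1|3
[4] 1|1|2|3|0
0|3|3|1|2
1|1|3|3|1
3|3|2|0|2
0|3|2|1|3
[5] 1|1|2|3|0
0|3|3|1|2
1|1|3|3|1
3|3|2|0|2
0|3|3|1|3
[6] 1|2|3|3|0
1|1|1|3|2
3|0|3|0|2
0|3|1|2|2
2|1|2|2|3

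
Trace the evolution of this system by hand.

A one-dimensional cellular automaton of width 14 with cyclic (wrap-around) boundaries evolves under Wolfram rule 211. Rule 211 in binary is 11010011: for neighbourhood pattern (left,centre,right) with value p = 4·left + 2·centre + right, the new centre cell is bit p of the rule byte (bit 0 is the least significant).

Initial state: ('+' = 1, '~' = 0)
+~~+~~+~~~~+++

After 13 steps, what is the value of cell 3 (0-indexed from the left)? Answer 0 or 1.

t=0: +~~+~~+~~~~+++
t=1: +++~++~++++~++
t=2: +++~~+~~+++~~+
t=3: +++++~++~++++~
t=4: ~++++~~+~~+++~
t=5: +~+++++~++~+++
t=6: +~~++++~~+~~++
t=7: +++~+++++~++~+
t=8: +++~~++++~~+~~
t=9: ~++++~+++++~++
t=10: ~~+++~~++++~~+
t=11: ++~++++~+++++~
t=12: ~+~~+++~~++++~
t=13: +~++~++++~++++

1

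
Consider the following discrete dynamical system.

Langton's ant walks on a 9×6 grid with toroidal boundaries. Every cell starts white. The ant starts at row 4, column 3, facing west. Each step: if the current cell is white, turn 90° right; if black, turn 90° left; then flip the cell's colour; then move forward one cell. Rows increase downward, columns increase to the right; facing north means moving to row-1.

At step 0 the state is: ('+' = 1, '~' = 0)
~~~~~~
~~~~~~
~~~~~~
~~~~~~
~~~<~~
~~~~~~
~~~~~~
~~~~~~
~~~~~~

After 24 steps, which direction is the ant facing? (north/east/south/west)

t=0: ~~~~~~
~~~~~~
~~~~~~
~~~~~~
~~~<~~
~~~~~~
~~~~~~
~~~~~~
~~~~~~
t=1: ~~~~~~
~~~~~~
~~~~~~
~~~^~~
~~~+~~
~~~~~~
~~~~~~
~~~~~~
~~~~~~
t=2: ~~~~~~
~~~~~~
~~~~~~
~~~+>~
~~~+~~
~~~~~~
~~~~~~
~~~~~~
~~~~~~
t=3: ~~~~~~
~~~~~~
~~~~~~
~~~++~
~~~+v~
~~~~~~
~~~~~~
~~~~~~
~~~~~~
t=4: ~~~~~~
~~~~~~
~~~~~~
~~~++~
~~~<+~
~~~~~~
~~~~~~
~~~~~~
~~~~~~
t=5: ~~~~~~
~~~~~~
~~~~~~
~~~++~
~~~~+~
~~~v~~
~~~~~~
~~~~~~
~~~~~~
t=6: ~~~~~~
~~~~~~
~~~~~~
~~~++~
~~~~+~
~~<+~~
~~~~~~
~~~~~~
~~~~~~
t=7: ~~~~~~
~~~~~~
~~~~~~
~~~++~
~~^~+~
~~++~~
~~~~~~
~~~~~~
~~~~~~
t=8: ~~~~~~
~~~~~~
~~~~~~
~~~++~
~~+>+~
~~++~~
~~~~~~
~~~~~~
~~~~~~
t=9: ~~~~~~
~~~~~~
~~~~~~
~~~++~
~~+++~
~~+v~~
~~~~~~
~~~~~~
~~~~~~
t=10: ~~~~~~
~~~~~~
~~~~~~
~~~++~
~~+++~
~~+~>~
~~~~~~
~~~~~~
~~~~~~
t=11: ~~~~~~
~~~~~~
~~~~~~
~~~++~
~~+++~
~~+~+~
~~~~v~
~~~~~~
~~~~~~
t=12: ~~~~~~
~~~~~~
~~~~~~
~~~++~
~~+++~
~~+~+~
~~~<+~
~~~~~~
~~~~~~
t=13: ~~~~~~
~~~~~~
~~~~~~
~~~++~
~~+++~
~~+^+~
~~~++~
~~~~~~
~~~~~~
t=14: ~~~~~~
~~~~~~
~~~~~~
~~~++~
~~+++~
~~++>~
~~~++~
~~~~~~
~~~~~~
t=15: ~~~~~~
~~~~~~
~~~~~~
~~~++~
~~++^~
~~++~~
~~~++~
~~~~~~
~~~~~~
t=16: ~~~~~~
~~~~~~
~~~~~~
~~~++~
~~+<~~
~~++~~
~~~++~
~~~~~~
~~~~~~
t=17: ~~~~~~
~~~~~~
~~~~~~
~~~++~
~~+~~~
~~+v~~
~~~++~
~~~~~~
~~~~~~
t=18: ~~~~~~
~~~~~~
~~~~~~
~~~++~
~~+~~~
~~+~>~
~~~++~
~~~~~~
~~~~~~
t=19: ~~~~~~
~~~~~~
~~~~~~
~~~++~
~~+~~~
~~+~+~
~~~+v~
~~~~~~
~~~~~~
t=20: ~~~~~~
~~~~~~
~~~~~~
~~~++~
~~+~~~
~~+~+~
~~~+~>
~~~~~~
~~~~~~
t=21: ~~~~~~
~~~~~~
~~~~~~
~~~++~
~~+~~~
~~+~+~
~~~+~+
~~~~~v
~~~~~~
t=22: ~~~~~~
~~~~~~
~~~~~~
~~~++~
~~+~~~
~~+~+~
~~~+~+
~~~~<+
~~~~~~
t=23: ~~~~~~
~~~~~~
~~~~~~
~~~++~
~~+~~~
~~+~+~
~~~+^+
~~~~++
~~~~~~
t=24: ~~~~~~
~~~~~~
~~~~~~
~~~++~
~~+~~~
~~+~+~
~~~++>
~~~~++
~~~~~~

east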